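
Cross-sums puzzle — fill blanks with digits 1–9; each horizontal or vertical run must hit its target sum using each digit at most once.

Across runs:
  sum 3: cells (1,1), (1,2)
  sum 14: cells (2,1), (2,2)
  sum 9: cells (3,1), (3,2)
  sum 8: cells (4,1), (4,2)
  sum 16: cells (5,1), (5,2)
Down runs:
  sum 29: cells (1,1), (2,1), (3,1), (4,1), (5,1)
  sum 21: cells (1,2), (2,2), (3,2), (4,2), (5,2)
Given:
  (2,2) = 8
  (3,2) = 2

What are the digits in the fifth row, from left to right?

9 7

3 in 2 cells must be {1,2}; 16 in 2 cells must be {7,9}.
Given what's placed, (1,2) must be 1 to fit the 3 across and 21 down.
(2,1) = 14 − 8 = 6 completes the 14 across.
(3,1) = 9 − 2 = 7 completes the 9 across.
Given what's placed, (5,1) must be 9 to fit the 16 across and 29 down.
(5,2) = 16 − 9 = 7 completes the 16 across.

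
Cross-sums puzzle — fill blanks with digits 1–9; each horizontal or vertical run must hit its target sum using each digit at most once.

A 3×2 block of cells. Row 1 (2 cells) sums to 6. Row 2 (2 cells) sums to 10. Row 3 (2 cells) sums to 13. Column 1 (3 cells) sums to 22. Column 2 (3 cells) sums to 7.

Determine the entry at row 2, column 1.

7 in 3 cells must be {1,2,4}.
The 6 across and the 22 down share only 5, so (1,1) = 5.
(1,2) = 6 − 5 = 1 completes the 6 across.
Given what's placed, (3,2) must be 4 to fit the 13 across and 7 down.
(2,2) = 7 − 5 = 2 completes the 7 down.
(3,1) = 13 − 4 = 9 completes the 13 across.
(2,1) = 10 − 2 = 8 completes the 10 across.

8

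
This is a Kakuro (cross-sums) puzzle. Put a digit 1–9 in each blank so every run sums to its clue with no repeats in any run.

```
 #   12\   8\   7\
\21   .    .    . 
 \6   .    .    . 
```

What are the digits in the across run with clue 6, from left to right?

6 in 3 cells must be {1,2,3}.
The 6 across and the 12 down share only 3, so R2C1 = 3.
R1C1 = 12 − 3 = 9 completes the 12 down.
Nothing is forced directly, so branch on R1C2, whose candidates are 5 or 7. If R1C2 = 5: then R1C3 would have to be in {7} for the 21 across but in {1,2,3,4,5,6} for the 7 down — contradiction. So R1C2 = 7.
R1C3 = 21 − 16 = 5 completes the 21 across.
R2C2 = 8 − 7 = 1 completes the 8 down.
R2C3 = 6 − 4 = 2 completes the 6 across.

3 1 2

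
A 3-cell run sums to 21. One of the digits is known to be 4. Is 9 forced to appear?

The only way to make 21 from 3 distinct digits under that restriction is {4,8,9}, which contains 9.

Yes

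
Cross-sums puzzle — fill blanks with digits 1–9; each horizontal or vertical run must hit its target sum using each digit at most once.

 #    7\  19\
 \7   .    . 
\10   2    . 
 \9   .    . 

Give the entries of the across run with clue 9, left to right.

4 5

7 in 3 cells must be {1,2,4}.
R2C2 = 10 − 2 = 8 completes the 10 across.
No cell is forced outright now. R1C1 can only be 1 or 4 (the digits allowed by both its 7 across and its 7 down). If R1C1 = 4: then R1C2 would have to be in {3} for the 7 across but in {2,4,5,6,7,9} for the 19 down — contradiction. So R1C1 = 1.
R1C2 = 7 − 1 = 6 completes the 7 across.
R3C1 = 7 − 3 = 4 completes the 7 down.
R3C2 = 9 − 4 = 5 completes the 9 across.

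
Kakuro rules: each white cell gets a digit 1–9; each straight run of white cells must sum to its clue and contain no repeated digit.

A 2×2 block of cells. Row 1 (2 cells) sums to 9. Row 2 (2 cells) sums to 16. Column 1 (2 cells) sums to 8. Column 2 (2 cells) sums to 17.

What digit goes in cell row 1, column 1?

16 in 2 cells must be {7,9}; 17 in 2 cells must be {8,9}.
The 9 across and the 17 down share only 8, so (1,2) = 8.
The 16 across and the 8 down share only 7, so (2,1) = 7.
(2,2) = 16 − 7 = 9 completes the 16 across.
(1,1) = 9 − 8 = 1 completes the 9 across.

1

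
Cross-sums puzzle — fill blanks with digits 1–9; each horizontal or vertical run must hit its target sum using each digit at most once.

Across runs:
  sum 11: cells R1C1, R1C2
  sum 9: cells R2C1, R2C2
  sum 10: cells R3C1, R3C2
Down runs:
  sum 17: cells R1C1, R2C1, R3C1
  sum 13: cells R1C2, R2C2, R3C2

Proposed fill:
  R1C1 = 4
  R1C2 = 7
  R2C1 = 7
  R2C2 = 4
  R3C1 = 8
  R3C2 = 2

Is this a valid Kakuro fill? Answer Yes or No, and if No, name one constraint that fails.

No — the across run R2C1–R2C2 sums to 11, not 9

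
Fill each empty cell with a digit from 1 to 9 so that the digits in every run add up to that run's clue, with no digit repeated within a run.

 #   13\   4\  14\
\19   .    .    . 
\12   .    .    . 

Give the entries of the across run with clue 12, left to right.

6 1 5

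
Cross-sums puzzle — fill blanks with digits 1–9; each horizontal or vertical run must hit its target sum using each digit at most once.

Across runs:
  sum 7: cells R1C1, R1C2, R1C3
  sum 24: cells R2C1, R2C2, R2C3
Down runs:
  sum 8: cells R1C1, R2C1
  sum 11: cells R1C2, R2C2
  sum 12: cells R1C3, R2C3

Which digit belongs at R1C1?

7 in 3 cells must be {1,2,4}; 24 in 3 cells must be {7,8,9}.
The 7 across and the 12 down share only 4, so R1C3 = 4.
The 24 across and the 8 down share only 7, so R2C1 = 7.
R2C3 = 12 − 4 = 8 completes the 12 down.
R1C1 = 8 − 7 = 1 completes the 8 down.
R1C2 = 7 − 5 = 2 completes the 7 across.
R2C2 = 24 − 15 = 9 completes the 24 across.

1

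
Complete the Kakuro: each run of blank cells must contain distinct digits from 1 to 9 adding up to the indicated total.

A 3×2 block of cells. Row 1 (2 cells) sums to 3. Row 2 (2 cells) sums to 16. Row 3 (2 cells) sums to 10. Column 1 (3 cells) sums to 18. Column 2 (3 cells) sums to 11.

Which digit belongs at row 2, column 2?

7

3 in 2 cells must be {1,2}; 16 in 2 cells must be {7,9}.
The 16 across and the 11 down share only 7, so (2,2) = 7.
Given what's placed, (1,2) must be 1 to fit the 3 across and 11 down.
(2,1) = 16 − 7 = 9 completes the 16 across.
(3,2) = 11 − 8 = 3 completes the 11 down.
(1,1) = 3 − 1 = 2 completes the 3 across.
(3,1) = 10 − 3 = 7 completes the 10 across.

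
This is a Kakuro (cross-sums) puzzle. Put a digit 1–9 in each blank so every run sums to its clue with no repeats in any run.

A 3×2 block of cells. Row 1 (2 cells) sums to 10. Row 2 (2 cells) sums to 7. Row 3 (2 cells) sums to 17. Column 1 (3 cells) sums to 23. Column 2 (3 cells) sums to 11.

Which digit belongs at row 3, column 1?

9

17 in 2 cells must be {8,9}; 23 in 3 cells must be {6,8,9}.
The 7 across and the 23 down share only 6, so (2,1) = 6.
(2,2) = 7 − 6 = 1 completes the 7 across.
Given what's placed, (3,2) must be 8 to fit the 17 across and 11 down.
(1,2) = 11 − 9 = 2 completes the 11 down.
(3,1) = 17 − 8 = 9 completes the 17 across.
(1,1) = 10 − 2 = 8 completes the 10 across.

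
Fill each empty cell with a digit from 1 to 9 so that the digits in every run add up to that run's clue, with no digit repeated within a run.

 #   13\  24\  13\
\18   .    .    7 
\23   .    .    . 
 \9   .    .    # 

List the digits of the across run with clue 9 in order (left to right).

2 7

23 in 3 cells must be {6,8,9}; 24 in 3 cells must be {7,8,9}.
R2C3 = 13 − 7 = 6 completes the 13 down.
Nothing is forced directly, so branch on R3C2, whose candidates are 7 or 8. If R3C2 = 8: that forces R1C2 = 9, after which R2C2 would have to be in {8,9} for the 23 across but in {7} for the 24 down — contradiction. So R3C2 = 7.
R3C1 = 9 − 7 = 2 completes the 9 across.
Given what's placed, R2C1 must be 8 to fit the 23 across and 13 down.
R2C2 = 23 − 14 = 9 completes the 23 across.
R1C1 = 13 − 10 = 3 completes the 13 down.
R1C2 = 18 − 10 = 8 completes the 18 across.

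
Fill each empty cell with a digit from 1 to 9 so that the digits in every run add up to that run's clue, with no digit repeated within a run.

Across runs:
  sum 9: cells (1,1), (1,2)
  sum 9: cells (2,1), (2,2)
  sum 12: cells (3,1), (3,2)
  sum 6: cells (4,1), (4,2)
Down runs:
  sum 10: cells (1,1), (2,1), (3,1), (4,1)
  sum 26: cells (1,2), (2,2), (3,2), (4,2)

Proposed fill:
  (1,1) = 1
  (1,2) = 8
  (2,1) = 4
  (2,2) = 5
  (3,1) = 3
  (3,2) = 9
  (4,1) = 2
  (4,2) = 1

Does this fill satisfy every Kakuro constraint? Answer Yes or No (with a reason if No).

No — the down run (1,2)–(4,2) sums to 23, not 26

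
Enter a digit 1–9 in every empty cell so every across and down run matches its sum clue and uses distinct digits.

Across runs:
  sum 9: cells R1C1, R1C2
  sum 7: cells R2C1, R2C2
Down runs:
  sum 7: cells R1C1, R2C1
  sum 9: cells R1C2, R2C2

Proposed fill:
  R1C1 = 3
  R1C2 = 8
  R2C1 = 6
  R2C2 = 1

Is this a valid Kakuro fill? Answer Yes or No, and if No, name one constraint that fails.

No — the across run R1C1–R1C2 sums to 11, not 9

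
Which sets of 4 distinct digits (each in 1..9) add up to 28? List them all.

{4,7,8,9}; {5,6,8,9}

4 distinct digits from 1–9 sum between 10 and 30.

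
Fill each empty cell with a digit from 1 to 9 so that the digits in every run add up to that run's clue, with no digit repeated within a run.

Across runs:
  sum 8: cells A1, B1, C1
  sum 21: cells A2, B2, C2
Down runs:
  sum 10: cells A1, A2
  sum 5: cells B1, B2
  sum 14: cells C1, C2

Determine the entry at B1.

The 8 across and the 14 down share only 5, so C1 = 5.
The 21 across and the 5 down share only 4, so B2 = 4.
C2 = 14 − 5 = 9 completes the 14 down.
B1 = 5 − 4 = 1 completes the 5 down.
A2 = 21 − 13 = 8 completes the 21 across.
A1 = 8 − 6 = 2 completes the 8 across.

1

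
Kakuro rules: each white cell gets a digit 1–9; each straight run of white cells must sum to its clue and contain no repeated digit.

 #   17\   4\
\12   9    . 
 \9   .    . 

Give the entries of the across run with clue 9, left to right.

8 1

17 in 2 cells must be {8,9}; 4 in 2 cells must be {1,3}.
R1C2 = 12 − 9 = 3 completes the 12 across.
R2C1 = 17 − 9 = 8 completes the 17 down.
R2C2 = 9 − 8 = 1 completes the 9 across.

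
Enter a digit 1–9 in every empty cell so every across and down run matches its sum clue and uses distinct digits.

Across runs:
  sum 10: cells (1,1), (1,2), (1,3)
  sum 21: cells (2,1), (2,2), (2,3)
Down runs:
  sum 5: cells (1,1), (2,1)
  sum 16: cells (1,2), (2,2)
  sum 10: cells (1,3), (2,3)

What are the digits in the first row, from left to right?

1 7 2

16 in 2 cells must be {7,9}.
The 10 across and the 16 down share only 7, so (1,2) = 7.
The 21 across and the 5 down share only 4, so (2,1) = 4.
(2,2) = 16 − 7 = 9 completes the 16 down.
(2,3) = 21 − 13 = 8 completes the 21 across.
(1,1) = 5 − 4 = 1 completes the 5 down.
(1,3) = 10 − 8 = 2 completes the 10 across.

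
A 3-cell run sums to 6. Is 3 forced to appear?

Yes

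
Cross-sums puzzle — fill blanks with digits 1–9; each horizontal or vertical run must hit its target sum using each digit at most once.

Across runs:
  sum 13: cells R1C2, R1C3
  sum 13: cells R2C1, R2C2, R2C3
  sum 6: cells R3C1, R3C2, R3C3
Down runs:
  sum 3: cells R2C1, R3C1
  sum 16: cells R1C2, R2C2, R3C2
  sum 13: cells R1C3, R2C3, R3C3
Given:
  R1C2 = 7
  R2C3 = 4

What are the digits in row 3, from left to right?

6 in 3 cells must be {1,2,3}; 3 in 2 cells must be {1,2}.
R1C3 = 13 − 7 = 6 completes the 13 across.
R3C3 = 13 − 10 = 3 completes the 13 down.
Given what's placed, R3C2 must be 1 to fit the 6 across and 16 down.
R2C2 = 16 − 8 = 8 completes the 16 down.
R3C1 = 6 − 4 = 2 completes the 6 across.
R2C1 = 13 − 12 = 1 completes the 13 across.

2 1 3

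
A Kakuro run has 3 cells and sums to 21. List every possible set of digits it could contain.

{4,8,9}; {5,7,9}; {6,7,8}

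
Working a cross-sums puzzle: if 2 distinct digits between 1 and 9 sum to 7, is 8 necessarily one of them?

No

Counterexample: {1,6} sums to 7 without using 8.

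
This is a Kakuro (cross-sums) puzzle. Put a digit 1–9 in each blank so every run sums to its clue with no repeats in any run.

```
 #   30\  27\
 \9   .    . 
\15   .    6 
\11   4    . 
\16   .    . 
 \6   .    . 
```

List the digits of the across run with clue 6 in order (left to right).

2, 4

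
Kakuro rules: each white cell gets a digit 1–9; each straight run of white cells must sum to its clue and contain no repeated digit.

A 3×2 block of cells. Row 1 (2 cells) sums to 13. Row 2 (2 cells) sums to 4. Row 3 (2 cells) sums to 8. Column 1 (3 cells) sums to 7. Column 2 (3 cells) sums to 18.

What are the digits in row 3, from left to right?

4 in 2 cells must be {1,3}; 7 in 3 cells must be {1,2,4}.
The 13 across and the 7 down share only 4, so (1,1) = 4.
(1,2) = 13 − 4 = 9 completes the 13 across.
Given what's placed, (2,1) must be 1 to fit the 4 across and 7 down.
(2,2) = 4 − 1 = 3 completes the 4 across.
(3,1) = 7 − 5 = 2 completes the 7 down.
(3,2) = 8 − 2 = 6 completes the 8 across.

2 6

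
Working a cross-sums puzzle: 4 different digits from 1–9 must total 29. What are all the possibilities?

4 distinct digits from 1–9 sum between 10 and 30.
Only one set works: {5,7,8,9}.

{5,7,8,9}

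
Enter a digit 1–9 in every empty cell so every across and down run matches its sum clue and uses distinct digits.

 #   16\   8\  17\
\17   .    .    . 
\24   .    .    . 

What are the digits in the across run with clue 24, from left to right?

24 in 3 cells must be {7,8,9}; 16 in 2 cells must be {7,9}; 17 in 2 cells must be {8,9}.
The 24 across and the 8 down share only 7, so R2C2 = 7.
R1C2 = 8 − 7 = 1 completes the 8 down.
Given what's placed, R1C3 must be 9 to fit the 17 across and 17 down.
R2C1 = 9: the only remaining digit allowed by both the 24 across and the 16 down.
R2C3 = 24 − 16 = 8 completes the 24 across.
R1C1 = 17 − 10 = 7 completes the 17 across.

9, 7, 8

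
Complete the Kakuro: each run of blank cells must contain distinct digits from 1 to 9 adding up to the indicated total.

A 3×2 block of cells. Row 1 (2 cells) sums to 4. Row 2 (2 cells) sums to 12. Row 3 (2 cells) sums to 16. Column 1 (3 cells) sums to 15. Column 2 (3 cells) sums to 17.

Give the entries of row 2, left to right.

5 7

4 in 2 cells must be {1,3}; 16 in 2 cells must be {7,9}.
Nothing is forced directly, so branch on (1,1), whose candidates are 1 or 3. If (1,1) = 1: that forces (1,2) = 3, (3,1) = 9, after which (3,2) would have to be in {7} for the 16 across but in {5,6,8,9} for the 17 down — contradiction. So (1,1) = 3.
(1,2) = 4 − 3 = 1 completes the 4 across.
Given what's placed, (3,1) must be 7 to fit the 16 across and 15 down.
(3,2) = 16 − 7 = 9 completes the 16 across.
(2,1) = 15 − 10 = 5 completes the 15 down.
(2,2) = 12 − 5 = 7 completes the 12 across.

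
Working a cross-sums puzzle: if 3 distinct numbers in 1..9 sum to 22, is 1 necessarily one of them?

Counterexample: {5,8,9} sums to 22 without using 1.

No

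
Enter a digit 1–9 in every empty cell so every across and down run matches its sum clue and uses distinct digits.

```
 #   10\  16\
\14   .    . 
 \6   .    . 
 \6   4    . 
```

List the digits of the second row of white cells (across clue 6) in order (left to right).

1 5

R1C1 = 5: the only remaining digit allowed by both the 14 across and the 10 down.
R1C2 = 14 − 5 = 9 completes the 14 across.
R2C1 = 10 − 9 = 1 completes the 10 down.
R2C2 = 6 − 1 = 5 completes the 6 across.
R3C2 = 6 − 4 = 2 completes the 6 across.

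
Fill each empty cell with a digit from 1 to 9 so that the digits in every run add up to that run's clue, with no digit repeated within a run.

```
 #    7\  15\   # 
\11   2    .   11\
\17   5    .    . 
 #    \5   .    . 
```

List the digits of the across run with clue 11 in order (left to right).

2 9

R1C2 = 11 − 2 = 9 completes the 11 across.
R2C2 = 4: the only remaining digit allowed by both the 17 across and the 15 down.
R2C3 = 17 − 9 = 8 completes the 17 across.
R3C2 = 15 − 13 = 2 completes the 15 down.
R3C3 = 5 − 2 = 3 completes the 5 across.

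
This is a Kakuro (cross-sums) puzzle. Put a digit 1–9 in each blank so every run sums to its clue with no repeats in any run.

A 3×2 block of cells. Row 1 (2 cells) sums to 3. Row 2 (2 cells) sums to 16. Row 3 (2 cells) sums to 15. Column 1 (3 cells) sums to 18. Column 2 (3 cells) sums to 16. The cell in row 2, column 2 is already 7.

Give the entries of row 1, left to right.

3 in 2 cells must be {1,2}; 16 in 2 cells must be {7,9}.
(1,2) = 1: the only remaining digit allowed by both the 3 across and the 16 down.
(2,1) = 16 − 7 = 9 completes the 16 across.
(3,2) = 16 − 8 = 8 completes the 16 down.
(1,1) = 3 − 1 = 2 completes the 3 across.
(3,1) = 15 − 8 = 7 completes the 15 across.

2, 1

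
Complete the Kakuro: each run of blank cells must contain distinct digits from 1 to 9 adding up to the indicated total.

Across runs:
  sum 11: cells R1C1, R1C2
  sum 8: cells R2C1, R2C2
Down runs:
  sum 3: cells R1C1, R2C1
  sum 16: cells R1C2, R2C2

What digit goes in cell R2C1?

1

3 in 2 cells must be {1,2}; 16 in 2 cells must be {7,9}.
The 11 across and the 3 down share only 2, so R1C1 = 2.
R1C2 = 11 − 2 = 9 completes the 11 across.
R2C1 = 3 − 2 = 1 completes the 3 down.
R2C2 = 8 − 1 = 7 completes the 8 across.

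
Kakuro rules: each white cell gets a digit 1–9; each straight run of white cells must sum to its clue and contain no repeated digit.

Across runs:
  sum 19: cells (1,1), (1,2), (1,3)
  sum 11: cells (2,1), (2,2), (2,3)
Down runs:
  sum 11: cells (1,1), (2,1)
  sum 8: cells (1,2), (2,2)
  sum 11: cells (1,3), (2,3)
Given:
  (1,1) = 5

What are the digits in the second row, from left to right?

Given what's placed, (1,2) must be 6 to fit the 19 across and 8 down.
(1,3) = 19 − 11 = 8 completes the 19 across.
(2,1) = 11 − 5 = 6 completes the 11 down.
(2,2) = 8 − 6 = 2 completes the 8 down.
(2,3) = 11 − 8 = 3 completes the 11 across.

6, 2, 3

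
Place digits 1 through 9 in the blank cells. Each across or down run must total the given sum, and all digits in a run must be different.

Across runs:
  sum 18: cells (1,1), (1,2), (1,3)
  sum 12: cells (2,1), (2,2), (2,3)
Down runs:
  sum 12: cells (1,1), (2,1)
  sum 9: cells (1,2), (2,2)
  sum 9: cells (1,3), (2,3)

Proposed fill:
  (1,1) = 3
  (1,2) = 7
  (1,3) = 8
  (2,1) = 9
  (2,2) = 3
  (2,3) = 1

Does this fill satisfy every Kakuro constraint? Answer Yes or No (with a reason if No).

No — the down run (1,2)–(2,2) sums to 10, not 9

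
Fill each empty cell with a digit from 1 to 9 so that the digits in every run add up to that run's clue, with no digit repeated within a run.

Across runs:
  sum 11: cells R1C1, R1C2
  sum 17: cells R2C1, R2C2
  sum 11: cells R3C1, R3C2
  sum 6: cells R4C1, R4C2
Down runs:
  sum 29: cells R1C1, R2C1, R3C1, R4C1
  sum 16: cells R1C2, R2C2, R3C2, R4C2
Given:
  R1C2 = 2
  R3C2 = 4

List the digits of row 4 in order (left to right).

5, 1

17 in 2 cells must be {8,9}; 29 in 4 cells must be {5,7,8,9}.
R1C1 = 11 − 2 = 9 completes the 11 across.
R2C1 = 8: the only remaining digit allowed by both the 17 across and the 29 down.
R2C2 = 17 − 8 = 9 completes the 17 across.
R3C1 = 11 − 4 = 7 completes the 11 across.
R4C1 = 29 − 24 = 5 completes the 29 down.
R4C2 = 6 − 5 = 1 completes the 6 across.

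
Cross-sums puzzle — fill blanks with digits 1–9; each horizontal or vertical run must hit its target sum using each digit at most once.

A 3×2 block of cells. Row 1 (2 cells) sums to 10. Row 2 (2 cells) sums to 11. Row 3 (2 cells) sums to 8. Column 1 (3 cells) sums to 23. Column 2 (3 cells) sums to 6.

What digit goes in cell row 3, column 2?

2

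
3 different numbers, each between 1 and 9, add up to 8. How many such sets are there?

3 distinct digits from 1–9 sum between 6 and 24.
Enumerating: {1,2,5}, {1,3,4}.

2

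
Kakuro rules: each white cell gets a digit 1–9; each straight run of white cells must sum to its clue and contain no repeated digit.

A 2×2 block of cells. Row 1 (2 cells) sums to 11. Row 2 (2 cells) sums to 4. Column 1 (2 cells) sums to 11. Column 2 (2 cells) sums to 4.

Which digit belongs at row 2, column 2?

4 in 2 cells must be {1,3}.
The 11 across and the 4 down share only 3, so (1,2) = 3.
The 4 across and the 11 down share only 3, so (2,1) = 3.
(2,2) = 4 − 3 = 1 completes the 4 across.
(1,1) = 11 − 3 = 8 completes the 11 across.

1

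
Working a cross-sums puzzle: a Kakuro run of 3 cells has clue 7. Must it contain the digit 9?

No

The only way to make 7 from 3 distinct digits is {1,2,4}, which does not contain 9.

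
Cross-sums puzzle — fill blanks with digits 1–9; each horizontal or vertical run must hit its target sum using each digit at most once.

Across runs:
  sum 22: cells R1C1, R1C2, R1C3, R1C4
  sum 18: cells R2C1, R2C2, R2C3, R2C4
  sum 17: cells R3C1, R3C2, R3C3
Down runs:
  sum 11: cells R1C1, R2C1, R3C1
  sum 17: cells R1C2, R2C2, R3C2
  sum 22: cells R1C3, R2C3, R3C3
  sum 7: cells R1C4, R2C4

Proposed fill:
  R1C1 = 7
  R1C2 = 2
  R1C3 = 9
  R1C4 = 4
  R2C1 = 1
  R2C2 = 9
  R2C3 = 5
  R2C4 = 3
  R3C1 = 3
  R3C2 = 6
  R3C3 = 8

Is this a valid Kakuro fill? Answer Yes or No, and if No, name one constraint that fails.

Yes

Across: 7+2+9+4=22; 1+9+5+3=18; 3+6+8=17. Down: 7+1+3=11; 2+9+6=17; 9+5+8=22; 4+3=7. No digit repeats within any run.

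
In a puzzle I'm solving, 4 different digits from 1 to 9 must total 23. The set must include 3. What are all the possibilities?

4 distinct digits from 1–9 sum between 10 and 30.
Keeping only sets containing 3.

{3,4,7,9}; {3,5,6,9}; {3,5,7,8}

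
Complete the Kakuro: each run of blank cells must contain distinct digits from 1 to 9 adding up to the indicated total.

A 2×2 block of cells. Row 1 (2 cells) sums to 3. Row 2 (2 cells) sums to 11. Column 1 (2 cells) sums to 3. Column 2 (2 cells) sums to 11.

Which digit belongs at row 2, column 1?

2

3 in 2 cells must be {1,2}.
The 3 across and the 11 down share only 2, so (1,2) = 2.
The 11 across and the 3 down share only 2, so (2,1) = 2.
(2,2) = 11 − 2 = 9 completes the 11 across.
(1,1) = 3 − 2 = 1 completes the 3 across.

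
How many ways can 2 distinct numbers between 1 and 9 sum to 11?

2 distinct digits from 1–9 sum between 3 and 17.
Enumerating: {2,9}, {3,8}, {4,7}, {5,6}.

4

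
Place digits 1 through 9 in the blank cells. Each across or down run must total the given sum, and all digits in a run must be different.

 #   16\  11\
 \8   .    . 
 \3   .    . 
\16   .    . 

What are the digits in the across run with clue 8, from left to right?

3 in 2 cells must be {1,2}; 16 in 2 cells must be {7,9}.
The 16 across and the 11 down share only 7, so R3C2 = 7.
Given what's placed, R2C2 must be 1 to fit the 3 across and 11 down.
R3C1 = 16 − 7 = 9 completes the 16 across.
R1C2 = 11 − 8 = 3 completes the 11 down.
R2C1 = 3 − 1 = 2 completes the 3 across.
R1C1 = 8 − 3 = 5 completes the 8 across.

5 3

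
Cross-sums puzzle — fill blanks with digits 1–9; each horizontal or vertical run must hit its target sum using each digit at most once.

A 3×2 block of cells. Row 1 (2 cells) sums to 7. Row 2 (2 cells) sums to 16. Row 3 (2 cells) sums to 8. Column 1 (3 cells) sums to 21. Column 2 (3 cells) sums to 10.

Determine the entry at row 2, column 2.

7

16 in 2 cells must be {7,9}.
The 16 across and the 10 down share only 7, so (2,2) = 7.
(2,1) = 16 − 7 = 9 completes the 16 across.
Nothing is forced directly, so branch on (1,1), whose candidates are 4 or 5. If (1,1) = 4: then (1,2) would have to be in {3} for the 7 across but in {1,2} for the 10 down — contradiction. So (1,1) = 5.
(1,2) = 7 − 5 = 2 completes the 7 across.
(3,1) = 21 − 14 = 7 completes the 21 down.
(3,2) = 8 − 7 = 1 completes the 8 across.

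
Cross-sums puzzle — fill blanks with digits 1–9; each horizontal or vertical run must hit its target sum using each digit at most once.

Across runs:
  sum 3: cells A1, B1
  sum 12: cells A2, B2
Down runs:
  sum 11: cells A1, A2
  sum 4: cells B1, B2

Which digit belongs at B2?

3 in 2 cells must be {1,2}; 4 in 2 cells must be {1,3}.
The 3 across and the 11 down share only 2, so A1 = 2.
B1 = 3 − 2 = 1 completes the 3 across.
A2 = 11 − 2 = 9 completes the 11 down.
B2 = 12 − 9 = 3 completes the 12 across.

3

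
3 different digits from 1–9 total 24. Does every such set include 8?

The only way to make 24 from 3 distinct digits is {7,8,9}, which contains 8.

Yes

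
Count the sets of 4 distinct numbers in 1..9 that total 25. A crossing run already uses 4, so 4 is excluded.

4

4 distinct digits from 1–9 sum between 10 and 30.
Dropping sets that contain 4.
Enumerating: {1,7,8,9}, {2,6,8,9}, {3,5,8,9}, {3,6,7,9}.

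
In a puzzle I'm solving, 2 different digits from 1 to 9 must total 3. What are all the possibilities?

{1,2}

2 distinct digits from 1–9 sum between 3 and 17.
Only one set works: {1,2}.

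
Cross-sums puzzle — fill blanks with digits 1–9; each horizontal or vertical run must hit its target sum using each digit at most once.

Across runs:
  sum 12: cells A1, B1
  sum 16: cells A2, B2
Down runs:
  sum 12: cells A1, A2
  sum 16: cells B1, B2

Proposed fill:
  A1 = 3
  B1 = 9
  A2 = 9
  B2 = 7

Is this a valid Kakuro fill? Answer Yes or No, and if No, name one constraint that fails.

Yes

Across: 3+9=12; 9+7=16. Down: 3+9=12; 9+7=16. No digit repeats within any run.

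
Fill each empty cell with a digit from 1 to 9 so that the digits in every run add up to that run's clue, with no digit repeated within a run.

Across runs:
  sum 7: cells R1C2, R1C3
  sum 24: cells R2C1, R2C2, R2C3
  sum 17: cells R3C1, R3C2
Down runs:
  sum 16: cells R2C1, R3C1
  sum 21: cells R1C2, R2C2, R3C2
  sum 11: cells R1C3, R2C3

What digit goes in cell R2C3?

8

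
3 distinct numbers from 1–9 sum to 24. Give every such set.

{7,8,9}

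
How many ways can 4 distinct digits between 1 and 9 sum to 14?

5

4 distinct digits from 1–9 sum between 10 and 30.
Enumerating: {1,2,3,8}, {1,2,4,7}, {1,2,5,6}, {1,3,4,6}, {2,3,4,5}.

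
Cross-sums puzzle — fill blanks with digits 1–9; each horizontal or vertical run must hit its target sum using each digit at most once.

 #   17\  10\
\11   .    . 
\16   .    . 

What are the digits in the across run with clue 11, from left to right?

8, 3

16 in 2 cells must be {7,9}; 17 in 2 cells must be {8,9}.
The 16 across and the 17 down share only 9, so R2C1 = 9.
R2C2 = 16 − 9 = 7 completes the 16 across.
R1C1 = 17 − 9 = 8 completes the 17 down.
R1C2 = 11 − 8 = 3 completes the 11 across.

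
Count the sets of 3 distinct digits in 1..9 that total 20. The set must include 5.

3 distinct digits from 1–9 sum between 6 and 24.
Keeping only sets containing 5.
Enumerating: {5,6,9}, {5,7,8}.

2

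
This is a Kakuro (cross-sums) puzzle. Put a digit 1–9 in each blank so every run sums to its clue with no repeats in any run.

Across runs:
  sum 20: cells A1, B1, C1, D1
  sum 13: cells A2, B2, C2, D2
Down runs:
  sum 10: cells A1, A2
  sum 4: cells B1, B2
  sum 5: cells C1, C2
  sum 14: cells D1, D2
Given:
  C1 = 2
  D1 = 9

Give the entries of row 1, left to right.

4 in 2 cells must be {1,3}.
C2 = 5 − 2 = 3 completes the 5 down.
D2 = 14 − 9 = 5 completes the 14 down.
Given what's placed, B2 must be 1 to fit the 13 across and 4 down.
B1 = 4 − 1 = 3 completes the 4 down.
A2 = 13 − 9 = 4 completes the 13 across.
A1 = 20 − 14 = 6 completes the 20 across.

6, 3, 2, 9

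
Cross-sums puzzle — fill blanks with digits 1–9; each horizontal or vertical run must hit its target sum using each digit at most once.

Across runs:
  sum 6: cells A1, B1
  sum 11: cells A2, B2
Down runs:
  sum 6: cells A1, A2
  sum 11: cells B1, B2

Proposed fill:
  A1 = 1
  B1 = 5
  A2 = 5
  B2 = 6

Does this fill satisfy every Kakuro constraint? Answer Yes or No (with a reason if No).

Yes

Across: 1+5=6; 5+6=11. Down: 1+5=6; 5+6=11. No digit repeats within any run.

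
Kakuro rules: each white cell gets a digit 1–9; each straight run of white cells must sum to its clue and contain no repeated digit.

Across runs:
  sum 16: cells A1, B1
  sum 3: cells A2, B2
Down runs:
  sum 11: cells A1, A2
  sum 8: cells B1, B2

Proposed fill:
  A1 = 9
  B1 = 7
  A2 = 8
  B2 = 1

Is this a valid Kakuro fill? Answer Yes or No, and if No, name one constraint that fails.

No — the across run A2–B2 sums to 9, not 3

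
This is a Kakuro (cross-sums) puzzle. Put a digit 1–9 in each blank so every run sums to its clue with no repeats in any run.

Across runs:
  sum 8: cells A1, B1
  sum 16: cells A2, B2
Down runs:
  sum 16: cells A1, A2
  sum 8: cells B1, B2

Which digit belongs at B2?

16 in 2 cells must be {7,9}.
The 8 across and the 16 down share only 7, so A1 = 7.
B1 = 8 − 7 = 1 completes the 8 across.
A2 = 16 − 7 = 9 completes the 16 down.
B2 = 16 − 9 = 7 completes the 16 across.

7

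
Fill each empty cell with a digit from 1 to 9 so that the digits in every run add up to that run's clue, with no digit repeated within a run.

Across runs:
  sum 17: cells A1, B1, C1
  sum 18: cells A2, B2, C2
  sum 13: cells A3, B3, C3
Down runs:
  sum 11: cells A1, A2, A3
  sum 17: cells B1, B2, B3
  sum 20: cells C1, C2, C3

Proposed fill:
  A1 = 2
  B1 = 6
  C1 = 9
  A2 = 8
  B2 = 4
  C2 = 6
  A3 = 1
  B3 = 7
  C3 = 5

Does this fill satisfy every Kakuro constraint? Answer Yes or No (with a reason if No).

Yes

Across: 2+6+9=17; 8+4+6=18; 1+7+5=13. Down: 2+8+1=11; 6+4+7=17; 9+6+5=20. No digit repeats within any run.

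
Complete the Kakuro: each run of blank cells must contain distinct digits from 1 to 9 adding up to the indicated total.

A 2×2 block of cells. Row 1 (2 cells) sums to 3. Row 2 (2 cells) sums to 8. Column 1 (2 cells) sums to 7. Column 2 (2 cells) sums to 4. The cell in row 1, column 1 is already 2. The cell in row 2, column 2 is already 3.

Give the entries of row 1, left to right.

3 in 2 cells must be {1,2}; 4 in 2 cells must be {1,3}.
(1,2) = 3 − 2 = 1 completes the 3 across.
(2,1) = 8 − 3 = 5 completes the 8 across.

2, 1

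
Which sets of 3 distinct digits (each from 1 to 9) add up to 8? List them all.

{1,2,5}; {1,3,4}

3 distinct digits from 1–9 sum between 6 and 24.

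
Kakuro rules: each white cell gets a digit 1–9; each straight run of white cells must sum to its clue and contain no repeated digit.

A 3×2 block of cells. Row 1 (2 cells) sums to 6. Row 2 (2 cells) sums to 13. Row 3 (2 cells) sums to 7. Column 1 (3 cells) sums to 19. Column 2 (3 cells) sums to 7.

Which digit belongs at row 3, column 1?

6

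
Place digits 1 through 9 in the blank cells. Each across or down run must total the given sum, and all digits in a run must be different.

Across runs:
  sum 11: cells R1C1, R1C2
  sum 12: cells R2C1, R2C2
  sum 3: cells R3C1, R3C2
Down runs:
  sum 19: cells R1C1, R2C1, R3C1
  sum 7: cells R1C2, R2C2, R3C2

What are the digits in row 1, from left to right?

3 in 2 cells must be {1,2}; 7 in 3 cells must be {1,2,4}.
The 12 across and the 7 down share only 4, so R2C2 = 4.
The 3 across and the 19 down share only 2, so R3C1 = 2.
R3C2 = 3 − 2 = 1 completes the 3 across.
R1C2 = 7 − 5 = 2 completes the 7 down.
R2C1 = 12 − 4 = 8 completes the 12 across.
R1C1 = 11 − 2 = 9 completes the 11 across.

9, 2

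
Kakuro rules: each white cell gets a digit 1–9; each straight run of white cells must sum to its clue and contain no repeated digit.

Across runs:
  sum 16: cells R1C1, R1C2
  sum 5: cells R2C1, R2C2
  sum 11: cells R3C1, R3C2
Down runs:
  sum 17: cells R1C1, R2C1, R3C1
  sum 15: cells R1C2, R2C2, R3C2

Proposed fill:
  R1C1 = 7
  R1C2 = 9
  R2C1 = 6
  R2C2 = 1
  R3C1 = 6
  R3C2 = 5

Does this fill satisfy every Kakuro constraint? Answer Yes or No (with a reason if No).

No — the across run R2C1–R2C2 sums to 7, not 5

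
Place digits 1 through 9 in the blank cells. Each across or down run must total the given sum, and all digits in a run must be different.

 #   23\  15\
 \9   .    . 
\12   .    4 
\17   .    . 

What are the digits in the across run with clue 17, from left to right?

17 in 2 cells must be {8,9}; 23 in 3 cells must be {6,8,9}.
R2C1 = 12 − 4 = 8 completes the 12 across.
Given what's placed, R3C1 must be 9 to fit the 17 across and 23 down.
R3C2 = 17 − 9 = 8 completes the 17 across.
R1C1 = 23 − 17 = 6 completes the 23 down.
R1C2 = 9 − 6 = 3 completes the 9 across.

9 8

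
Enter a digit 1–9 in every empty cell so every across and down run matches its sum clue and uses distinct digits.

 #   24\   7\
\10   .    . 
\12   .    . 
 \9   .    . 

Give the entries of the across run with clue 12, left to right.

24 in 3 cells must be {7,8,9}; 7 in 3 cells must be {1,2,4}.
The 12 across and the 7 down share only 4, so R2C2 = 4.
R2C1 = 12 − 4 = 8 completes the 12 across.
Given what's placed, R3C1 must be 7 to fit the 9 across and 24 down.
R3C2 = 9 − 7 = 2 completes the 9 across.
R1C1 = 24 − 15 = 9 completes the 24 down.
R1C2 = 10 − 9 = 1 completes the 10 across.

8 4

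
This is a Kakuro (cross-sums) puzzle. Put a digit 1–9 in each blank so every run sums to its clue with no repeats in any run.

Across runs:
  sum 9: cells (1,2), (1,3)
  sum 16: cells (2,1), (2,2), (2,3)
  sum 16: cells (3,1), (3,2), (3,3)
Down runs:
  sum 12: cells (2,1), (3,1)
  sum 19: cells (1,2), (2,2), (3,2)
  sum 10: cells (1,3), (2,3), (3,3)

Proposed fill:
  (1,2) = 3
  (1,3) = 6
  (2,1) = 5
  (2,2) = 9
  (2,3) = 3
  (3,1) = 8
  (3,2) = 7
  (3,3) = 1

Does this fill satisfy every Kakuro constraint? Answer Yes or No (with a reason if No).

No — the across run (2,1)–(2,3) sums to 17, not 16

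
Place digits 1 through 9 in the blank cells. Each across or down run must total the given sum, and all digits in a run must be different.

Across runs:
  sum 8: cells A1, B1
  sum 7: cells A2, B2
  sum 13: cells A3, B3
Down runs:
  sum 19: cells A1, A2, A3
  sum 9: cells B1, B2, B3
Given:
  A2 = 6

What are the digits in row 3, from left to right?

Given what's placed, A1 must be 5 to fit the 8 across and 19 down.
B1 = 8 − 5 = 3 completes the 8 across.
B2 = 7 − 6 = 1 completes the 7 across.
A3 = 19 − 11 = 8 completes the 19 down.
B3 = 13 − 8 = 5 completes the 13 across.

8 5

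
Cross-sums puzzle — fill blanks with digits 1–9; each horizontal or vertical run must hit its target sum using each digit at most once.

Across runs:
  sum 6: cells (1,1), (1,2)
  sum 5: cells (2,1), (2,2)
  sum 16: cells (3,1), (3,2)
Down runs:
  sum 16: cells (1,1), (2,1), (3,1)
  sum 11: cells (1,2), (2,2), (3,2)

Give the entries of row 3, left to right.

9, 7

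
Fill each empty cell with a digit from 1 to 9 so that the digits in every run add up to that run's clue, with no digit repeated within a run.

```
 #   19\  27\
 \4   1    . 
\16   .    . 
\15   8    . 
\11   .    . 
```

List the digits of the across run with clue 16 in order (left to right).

4 in 2 cells must be {1,3}; 16 in 2 cells must be {7,9}.
R1C2 = 4 − 1 = 3 completes the 4 across.
Given what's placed, R2C1 must be 7 to fit the 16 across and 19 down.
R2C2 = 16 − 7 = 9 completes the 16 across.
R3C2 = 15 − 8 = 7 completes the 15 across.
R4C1 = 19 − 16 = 3 completes the 19 down.
R4C2 = 11 − 3 = 8 completes the 11 across.

7 9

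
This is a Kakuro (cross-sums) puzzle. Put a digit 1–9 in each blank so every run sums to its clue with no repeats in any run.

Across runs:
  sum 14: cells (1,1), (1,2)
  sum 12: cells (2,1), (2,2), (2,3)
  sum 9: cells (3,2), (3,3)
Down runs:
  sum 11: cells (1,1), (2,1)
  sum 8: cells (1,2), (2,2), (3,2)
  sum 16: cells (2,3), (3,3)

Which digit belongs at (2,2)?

1

16 in 2 cells must be {7,9}.
The 14 across and the 8 down share only 5, so (1,2) = 5.
Intersecting the 9 across with the 16 down forces (3,3) = 7.
(1,1) = 14 − 5 = 9 completes the 14 across.
(2,1) = 11 − 9 = 2 completes the 11 down.
(2,2) = 1: the only remaining digit allowed by both the 12 across and the 8 down.
(2,3) = 12 − 3 = 9 completes the 12 across.
(3,2) = 9 − 7 = 2 completes the 9 across.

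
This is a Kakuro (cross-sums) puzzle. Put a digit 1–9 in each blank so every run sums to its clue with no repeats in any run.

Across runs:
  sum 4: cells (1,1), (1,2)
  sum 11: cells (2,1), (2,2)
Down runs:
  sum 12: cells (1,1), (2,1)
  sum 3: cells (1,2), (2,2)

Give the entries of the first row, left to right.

3 1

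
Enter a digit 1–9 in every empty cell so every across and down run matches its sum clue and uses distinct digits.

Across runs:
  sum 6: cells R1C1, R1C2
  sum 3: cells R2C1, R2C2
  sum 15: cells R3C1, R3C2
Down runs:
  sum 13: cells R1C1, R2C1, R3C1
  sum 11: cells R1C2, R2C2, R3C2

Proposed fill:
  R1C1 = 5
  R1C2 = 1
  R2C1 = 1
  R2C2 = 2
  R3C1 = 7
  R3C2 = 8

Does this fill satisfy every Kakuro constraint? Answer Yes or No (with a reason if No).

Across: 5+1=6; 1+2=3; 7+8=15. Down: 5+1+7=13; 1+2+8=11. No digit repeats within any run.

Yes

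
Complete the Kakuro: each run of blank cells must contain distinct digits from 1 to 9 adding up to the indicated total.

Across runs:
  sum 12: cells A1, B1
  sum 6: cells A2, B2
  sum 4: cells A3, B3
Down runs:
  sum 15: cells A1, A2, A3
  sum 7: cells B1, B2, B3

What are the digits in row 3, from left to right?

3, 1

4 in 2 cells must be {1,3}; 7 in 3 cells must be {1,2,4}.
The 12 across and the 7 down share only 4, so B1 = 4.
Given what's placed, B3 must be 1 to fit the 4 across and 7 down.
A1 = 12 − 4 = 8 completes the 12 across.
B2 = 7 − 5 = 2 completes the 7 down.
A3 = 4 − 1 = 3 completes the 4 across.
A2 = 6 − 2 = 4 completes the 6 across.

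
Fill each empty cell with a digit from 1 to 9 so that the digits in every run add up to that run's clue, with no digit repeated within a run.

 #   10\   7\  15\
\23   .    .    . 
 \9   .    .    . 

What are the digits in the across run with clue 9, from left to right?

2 1 6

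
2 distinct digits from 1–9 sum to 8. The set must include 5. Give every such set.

{3,5}

2 distinct digits from 1–9 sum between 3 and 17.
Keeping only sets containing 5.
Only one set works: {3,5}.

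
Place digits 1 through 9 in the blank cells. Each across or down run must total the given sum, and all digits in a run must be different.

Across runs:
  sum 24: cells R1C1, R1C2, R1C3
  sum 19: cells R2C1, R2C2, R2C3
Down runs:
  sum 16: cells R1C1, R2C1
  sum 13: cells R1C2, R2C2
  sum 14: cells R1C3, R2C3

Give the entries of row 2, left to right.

24 in 3 cells must be {7,8,9}; 16 in 2 cells must be {7,9}.
Nothing is forced directly, so branch on R1C1, whose candidates are 7 or 9. If R1C1 = 9: that forces R1C3 = 8, R2C1 = 7, after which R2C3 would have to be in {3,4,8,9} for the 19 across but in {6} for the 14 down — contradiction. So R1C1 = 7.
R2C1 = 16 − 7 = 9 completes the 16 down.
Nothing is forced directly, so branch on R2C3, whose candidates are 6 or 8. If R2C3 = 8: then R1C3 would have to be in {8,9} for the 24 across but in {6} for the 14 down — contradiction. So R2C3 = 6.
R1C3 = 14 − 6 = 8 completes the 14 down.
R2C2 = 19 − 15 = 4 completes the 19 across.
R1C2 = 24 − 15 = 9 completes the 24 across.

9, 4, 6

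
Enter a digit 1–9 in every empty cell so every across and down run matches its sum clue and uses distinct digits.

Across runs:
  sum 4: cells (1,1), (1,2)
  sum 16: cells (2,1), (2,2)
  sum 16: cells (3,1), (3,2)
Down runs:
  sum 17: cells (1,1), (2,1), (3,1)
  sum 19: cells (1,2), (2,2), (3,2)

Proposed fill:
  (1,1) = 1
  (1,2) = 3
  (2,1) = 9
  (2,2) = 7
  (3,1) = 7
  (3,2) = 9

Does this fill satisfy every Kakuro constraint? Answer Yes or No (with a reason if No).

Across: 1+3=4; 9+7=16; 7+9=16. Down: 1+9+7=17; 3+7+9=19. No digit repeats within any run.

Yes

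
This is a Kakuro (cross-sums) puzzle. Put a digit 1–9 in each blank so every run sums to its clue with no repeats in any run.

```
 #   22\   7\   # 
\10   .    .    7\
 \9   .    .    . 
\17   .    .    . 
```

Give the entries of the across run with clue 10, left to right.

9 1

7 in 3 cells must be {1,2,4}.
Nothing is forced directly, so branch on R2C1, whose candidates are 5 or 6. If R2C1 = 5: that forces R2C2 = 1, R2C3 = 3, R3C3 = 4, R3C1 = 8, after which R3C2 would have to be in {5} for the 17 across but in {2,4} for the 7 down — contradiction. So R2C1 = 6.
Nothing is forced directly, so branch on R1C1, whose candidates are 7 or 9. If R1C1 = 7: then R1C2 would have to be in {3} for the 10 across but in {1,2,4} for the 7 down — contradiction. So R1C1 = 9.
R1C2 = 10 − 9 = 1 completes the 10 across.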